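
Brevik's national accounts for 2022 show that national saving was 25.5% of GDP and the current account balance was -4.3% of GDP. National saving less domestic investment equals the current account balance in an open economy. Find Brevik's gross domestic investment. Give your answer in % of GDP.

29.8

S - I = CA (net lending to the rest of the world).
I = S - CA = 25.5 - (-4.3) = 29.8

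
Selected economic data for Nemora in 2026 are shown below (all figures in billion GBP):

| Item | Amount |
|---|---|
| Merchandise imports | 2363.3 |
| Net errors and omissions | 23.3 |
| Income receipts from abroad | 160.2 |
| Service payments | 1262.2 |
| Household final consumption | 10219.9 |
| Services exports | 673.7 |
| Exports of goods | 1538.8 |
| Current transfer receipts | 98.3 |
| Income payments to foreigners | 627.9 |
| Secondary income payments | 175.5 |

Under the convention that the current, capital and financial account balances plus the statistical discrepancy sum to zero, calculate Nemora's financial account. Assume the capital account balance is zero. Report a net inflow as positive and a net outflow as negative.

Goods balance = 1538.8 - 2363.3 = -824.5
Services balance = 673.7 - 1262.2 = -588.5
Trade balance (goods + services) = -824.5 + (-588.5) = -1413.0
Net primary income = 160.2 - 627.9 = -467.7
Net secondary income = 98.3 - 175.5 = -77.2
Current account = -1413.0 + (-467.7) + (-77.2) = -1957.9
Financial account = -(-1957.9 + 23.3) = 1934.6

1934.6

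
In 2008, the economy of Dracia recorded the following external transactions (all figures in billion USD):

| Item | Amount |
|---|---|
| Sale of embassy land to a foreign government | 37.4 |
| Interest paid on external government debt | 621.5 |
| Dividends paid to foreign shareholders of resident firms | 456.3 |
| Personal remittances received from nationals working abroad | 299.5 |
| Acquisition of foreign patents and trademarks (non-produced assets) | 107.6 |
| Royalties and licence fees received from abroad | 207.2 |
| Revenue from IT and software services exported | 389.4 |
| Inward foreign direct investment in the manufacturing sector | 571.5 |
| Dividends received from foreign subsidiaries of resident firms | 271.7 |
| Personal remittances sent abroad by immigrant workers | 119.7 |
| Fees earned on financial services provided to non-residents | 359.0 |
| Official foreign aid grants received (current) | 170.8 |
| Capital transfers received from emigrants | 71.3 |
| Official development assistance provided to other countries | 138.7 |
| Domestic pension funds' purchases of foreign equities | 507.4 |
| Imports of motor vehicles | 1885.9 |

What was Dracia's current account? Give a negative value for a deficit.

Goods: -1885.9
Services: 207.2 + 389.4 + 359.0 = 955.6
Primary income: -621.5 + 271.7 - 456.3 = -806.1
Secondary income: -138.7 + 299.5 - 119.7 + 170.8 = 211.9
Current account = (-1885.9) + 955.6 + (-806.1) + 211.9 = -1524.5
(Excluded from the current account — capital account: sale of embassy land to a foreign government 37.4, acquisition of foreign patents and trademarks (non-produced assets) 107.6, capital transfers received from emigrants 71.3; financial account: inward foreign direct investment in the manufacturing sector 571.5, domestic pension funds' purchases of foreign equities 507.4.)

-1524.5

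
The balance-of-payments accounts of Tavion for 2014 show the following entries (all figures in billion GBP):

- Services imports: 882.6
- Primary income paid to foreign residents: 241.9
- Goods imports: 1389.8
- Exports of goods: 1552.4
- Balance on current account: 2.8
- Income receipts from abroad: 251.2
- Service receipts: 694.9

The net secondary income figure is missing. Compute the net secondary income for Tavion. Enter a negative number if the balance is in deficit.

Current account = goods balance + services balance + net primary income + net secondary income
Sum of the known components = -15.8
Net secondary income = CA - (known components) = 2.8 - (-15.8) = 18.6

18.6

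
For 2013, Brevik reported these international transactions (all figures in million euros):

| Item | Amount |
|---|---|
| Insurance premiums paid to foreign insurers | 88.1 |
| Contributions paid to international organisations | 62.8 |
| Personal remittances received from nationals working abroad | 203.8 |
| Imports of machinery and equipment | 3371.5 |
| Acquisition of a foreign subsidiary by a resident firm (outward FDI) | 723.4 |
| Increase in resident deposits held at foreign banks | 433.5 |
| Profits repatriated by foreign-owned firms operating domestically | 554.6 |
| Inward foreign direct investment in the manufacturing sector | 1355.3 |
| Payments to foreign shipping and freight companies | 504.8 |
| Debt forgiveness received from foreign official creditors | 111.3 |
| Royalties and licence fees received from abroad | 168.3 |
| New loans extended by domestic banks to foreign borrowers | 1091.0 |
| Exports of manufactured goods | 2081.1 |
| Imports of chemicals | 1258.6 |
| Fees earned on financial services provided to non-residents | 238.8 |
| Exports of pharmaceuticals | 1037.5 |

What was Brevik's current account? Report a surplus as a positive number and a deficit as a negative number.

-2110.9

Goods: -3371.5 + 2081.1 - 1258.6 + 1037.5 = -1511.5
Services: 168.3 - 504.8 - 88.1 + 238.8 = -185.8
Primary income: -554.6
Secondary income: 203.8 - 62.8 = 141.0
Current account = (-1511.5) + (-185.8) + (-554.6) + 141.0 = -2110.9
(Excluded from the current account — financial account: acquisition of a foreign subsidiary by a resident firm (outward FDI) 723.4, increase in resident deposits held at foreign banks 433.5, inward foreign direct investment in the manufacturing sector 1355.3, new loans extended by domestic banks to foreign borrowers 1091.0; capital account: debt forgiveness received from foreign official creditors 111.3.)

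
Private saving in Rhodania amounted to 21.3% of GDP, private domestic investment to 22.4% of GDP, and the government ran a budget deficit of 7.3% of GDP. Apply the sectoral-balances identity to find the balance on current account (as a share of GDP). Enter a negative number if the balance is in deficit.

By the sectoral-balances identity, CA = (S_private - I) + (T - G).
Private balance = 21.3 - 22.4 = -1.1
Government balance (T - G) = -7.3
CA = -1.1 + (-7.3) = -8.4

-8.4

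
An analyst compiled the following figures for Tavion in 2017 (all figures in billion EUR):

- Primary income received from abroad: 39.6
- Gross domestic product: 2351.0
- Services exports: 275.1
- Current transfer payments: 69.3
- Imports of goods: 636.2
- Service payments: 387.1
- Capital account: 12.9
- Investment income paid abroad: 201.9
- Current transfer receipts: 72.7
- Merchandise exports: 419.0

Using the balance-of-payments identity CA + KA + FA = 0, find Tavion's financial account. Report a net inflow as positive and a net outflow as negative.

475.2

Goods balance = 419.0 - 636.2 = -217.2
Services balance = 275.1 - 387.1 = -112.0
Trade balance (goods + services) = -217.2 + (-112.0) = -329.2
Net primary income = 39.6 - 201.9 = -162.3
Net secondary income = 72.7 - 69.3 = 3.4
Current account = -329.2 + (-162.3) + 3.4 = -488.1
Financial account = -(-488.1 + 12.9) = 475.2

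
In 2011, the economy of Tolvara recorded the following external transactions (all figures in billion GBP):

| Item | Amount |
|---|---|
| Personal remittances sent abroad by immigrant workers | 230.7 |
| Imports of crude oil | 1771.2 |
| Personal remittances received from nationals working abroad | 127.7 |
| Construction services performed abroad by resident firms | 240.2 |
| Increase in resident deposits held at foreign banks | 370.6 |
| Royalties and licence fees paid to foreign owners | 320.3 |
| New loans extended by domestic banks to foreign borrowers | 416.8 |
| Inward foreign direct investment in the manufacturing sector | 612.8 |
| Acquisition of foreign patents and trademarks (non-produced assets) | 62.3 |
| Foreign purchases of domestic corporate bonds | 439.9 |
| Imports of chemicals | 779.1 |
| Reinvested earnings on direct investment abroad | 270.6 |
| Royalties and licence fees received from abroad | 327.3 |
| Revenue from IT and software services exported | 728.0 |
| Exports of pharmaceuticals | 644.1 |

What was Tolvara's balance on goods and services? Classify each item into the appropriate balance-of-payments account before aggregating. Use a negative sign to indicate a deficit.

-931.0

Goods: -779.1 - 1771.2 + 644.1 = -1906.2
Services: 327.3 + 728.0 + 240.2 - 320.3 = 975.2
Trade balance = -1906.2 + 975.2 = -931.0
(Excluded from the trade balance — secondary income: personal remittances sent abroad by immigrant workers 230.7, personal remittances received from nationals working abroad 127.7; financial account: increase in resident deposits held at foreign banks 370.6, new loans extended by domestic banks to foreign borrowers 416.8, inward foreign direct investment in the manufacturing sector 612.8, foreign purchases of domestic corporate bonds 439.9; capital account: acquisition of foreign patents and trademarks (non-produced assets) 62.3; primary income: reinvested earnings on direct investment abroad 270.6.)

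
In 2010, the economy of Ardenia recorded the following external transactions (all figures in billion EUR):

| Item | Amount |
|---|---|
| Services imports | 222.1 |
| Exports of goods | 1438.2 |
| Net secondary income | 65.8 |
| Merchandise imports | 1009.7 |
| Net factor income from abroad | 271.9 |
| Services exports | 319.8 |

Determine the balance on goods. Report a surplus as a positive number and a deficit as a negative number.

Goods balance = 1438.2 - 1009.7 = 428.5

428.5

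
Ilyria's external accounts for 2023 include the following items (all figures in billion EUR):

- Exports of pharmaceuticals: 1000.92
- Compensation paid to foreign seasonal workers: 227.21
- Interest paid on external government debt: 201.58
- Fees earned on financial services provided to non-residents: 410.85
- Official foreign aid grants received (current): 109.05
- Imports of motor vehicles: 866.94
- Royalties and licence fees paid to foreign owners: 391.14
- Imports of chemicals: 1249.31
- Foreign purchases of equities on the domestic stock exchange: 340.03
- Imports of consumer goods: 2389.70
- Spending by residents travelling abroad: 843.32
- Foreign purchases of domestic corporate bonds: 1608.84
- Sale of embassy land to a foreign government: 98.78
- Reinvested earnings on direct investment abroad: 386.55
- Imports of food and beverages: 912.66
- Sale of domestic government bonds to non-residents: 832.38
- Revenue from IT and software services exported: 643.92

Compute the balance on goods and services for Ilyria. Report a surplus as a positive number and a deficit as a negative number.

-4597.38

Goods: -912.66 + 1000.92 - 866.94 - 1249.31 - 2389.70 = -4417.69
Services: 643.92 + 410.85 - 843.32 - 391.14 = -179.69
Trade balance = -4417.69 + (-179.69) = -4597.38
(Excluded from the trade balance — primary income: compensation paid to foreign seasonal workers 227.21, interest paid on external government debt 201.58, reinvested earnings on direct investment abroad 386.55; secondary income: official foreign aid grants received (current) 109.05; financial account: foreign purchases of equities on the domestic stock exchange 340.03, foreign purchases of domestic corporate bonds 1608.84, sale of domestic government bonds to non-residents 832.38; capital account: sale of embassy land to a foreign government 98.78.)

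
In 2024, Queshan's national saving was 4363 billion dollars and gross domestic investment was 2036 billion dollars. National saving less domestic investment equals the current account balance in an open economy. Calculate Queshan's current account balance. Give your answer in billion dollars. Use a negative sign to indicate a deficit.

2327

CA = S - I = 4363 - 2036 = 2327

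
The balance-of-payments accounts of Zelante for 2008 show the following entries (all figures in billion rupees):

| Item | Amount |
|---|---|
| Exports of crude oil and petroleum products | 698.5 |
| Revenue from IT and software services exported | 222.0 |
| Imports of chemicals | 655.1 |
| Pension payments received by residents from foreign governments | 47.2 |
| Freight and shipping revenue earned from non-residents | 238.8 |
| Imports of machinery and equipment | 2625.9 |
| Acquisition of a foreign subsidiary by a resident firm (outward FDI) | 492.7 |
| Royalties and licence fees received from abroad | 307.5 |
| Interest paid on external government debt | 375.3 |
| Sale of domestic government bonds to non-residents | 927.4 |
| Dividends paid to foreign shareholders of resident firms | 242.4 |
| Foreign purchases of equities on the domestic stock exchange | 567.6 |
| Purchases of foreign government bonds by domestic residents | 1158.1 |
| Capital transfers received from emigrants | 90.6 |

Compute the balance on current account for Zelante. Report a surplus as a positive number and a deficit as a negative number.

-2384.7

Goods: -2625.9 + 698.5 - 655.1 = -2582.5
Services: 238.8 + 307.5 + 222.0 = 768.3
Primary income: -242.4 - 375.3 = -617.7
Secondary income: 47.2
Current account = (-2582.5) + 768.3 + (-617.7) + 47.2 = -2384.7
(Excluded from the current account — financial account: acquisition of a foreign subsidiary by a resident firm (outward FDI) 492.7, sale of domestic government bonds to non-residents 927.4, foreign purchases of equities on the domestic stock exchange 567.6, purchases of foreign government bonds by domestic residents 1158.1; capital account: capital transfers received from emigrants 90.6.)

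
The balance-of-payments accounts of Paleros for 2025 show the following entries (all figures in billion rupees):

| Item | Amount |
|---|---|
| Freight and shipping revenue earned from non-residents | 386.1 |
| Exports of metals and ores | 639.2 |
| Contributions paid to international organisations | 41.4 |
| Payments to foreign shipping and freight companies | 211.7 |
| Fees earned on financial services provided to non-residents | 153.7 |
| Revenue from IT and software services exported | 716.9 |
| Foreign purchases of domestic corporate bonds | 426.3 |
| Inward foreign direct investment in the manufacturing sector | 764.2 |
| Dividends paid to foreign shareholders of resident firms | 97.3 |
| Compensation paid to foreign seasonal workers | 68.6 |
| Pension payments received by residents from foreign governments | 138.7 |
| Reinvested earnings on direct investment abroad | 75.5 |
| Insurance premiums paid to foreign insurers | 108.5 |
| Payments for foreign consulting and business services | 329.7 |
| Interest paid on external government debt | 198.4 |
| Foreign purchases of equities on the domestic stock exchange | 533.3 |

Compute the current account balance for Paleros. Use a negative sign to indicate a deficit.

Goods: 639.2
Services: -211.7 - 329.7 - 108.5 + 716.9 + 386.1 + 153.7 = 606.8
Primary income: 75.5 - 97.3 - 68.6 - 198.4 = -288.8
Secondary income: 138.7 - 41.4 = 97.3
Current account = 639.2 + 606.8 + (-288.8) + 97.3 = 1054.5
(Excluded from the current account — financial account: foreign purchases of domestic corporate bonds 426.3, inward foreign direct investment in the manufacturing sector 764.2, foreign purchases of equities on the domestic stock exchange 533.3.)

1054.5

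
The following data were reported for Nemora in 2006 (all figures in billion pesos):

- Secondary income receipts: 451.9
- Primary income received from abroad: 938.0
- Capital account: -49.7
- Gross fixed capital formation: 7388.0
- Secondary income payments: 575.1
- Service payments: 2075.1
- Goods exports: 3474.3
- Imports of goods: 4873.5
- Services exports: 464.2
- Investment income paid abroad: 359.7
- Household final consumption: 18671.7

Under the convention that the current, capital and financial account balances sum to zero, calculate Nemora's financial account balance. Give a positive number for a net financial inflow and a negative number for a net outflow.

2604.7

Goods balance = 3474.3 - 4873.5 = -1399.2
Services balance = 464.2 - 2075.1 = -1610.9
Trade balance (goods + services) = -1399.2 + (-1610.9) = -3010.1
Net primary income = 938.0 - 359.7 = 578.3
Net secondary income = 451.9 - 575.1 = -123.2
Current account = -3010.1 + 578.3 + (-123.2) = -2555.0
Financial account = -(-2555.0 + (-49.7)) = 2604.7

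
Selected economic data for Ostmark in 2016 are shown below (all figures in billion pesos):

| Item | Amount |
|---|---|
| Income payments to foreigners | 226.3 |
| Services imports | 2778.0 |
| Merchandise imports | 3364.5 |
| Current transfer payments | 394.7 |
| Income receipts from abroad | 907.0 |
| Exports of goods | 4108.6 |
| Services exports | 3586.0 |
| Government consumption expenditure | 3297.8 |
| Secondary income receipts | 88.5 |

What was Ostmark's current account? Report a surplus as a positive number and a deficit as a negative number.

Goods balance = 4108.6 - 3364.5 = 744.1
Services balance = 3586.0 - 2778.0 = 808.0
Trade balance (goods + services) = 744.1 + 808.0 = 1552.1
Net primary income = 907.0 - 226.3 = 680.7
Net secondary income = 88.5 - 394.7 = -306.2
Current account = 1552.1 + 680.7 + (-306.2) = 1926.6

1926.6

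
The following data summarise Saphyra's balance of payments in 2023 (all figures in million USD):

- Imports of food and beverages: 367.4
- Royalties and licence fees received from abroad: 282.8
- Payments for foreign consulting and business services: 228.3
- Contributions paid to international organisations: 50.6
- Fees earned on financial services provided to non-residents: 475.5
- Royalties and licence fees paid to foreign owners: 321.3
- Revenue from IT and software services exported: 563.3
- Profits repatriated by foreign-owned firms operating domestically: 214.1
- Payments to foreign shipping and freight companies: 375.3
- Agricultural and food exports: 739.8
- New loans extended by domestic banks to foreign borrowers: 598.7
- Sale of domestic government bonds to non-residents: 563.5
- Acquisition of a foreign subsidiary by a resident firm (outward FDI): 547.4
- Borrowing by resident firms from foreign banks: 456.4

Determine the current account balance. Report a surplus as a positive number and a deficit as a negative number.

Goods: -367.4 + 739.8 = 372.4
Services: -321.3 + 282.8 - 375.3 - 228.3 + 475.5 + 563.3 = 396.7
Primary income: -214.1
Secondary income: -50.6
Current account = 372.4 + 396.7 + (-214.1) + (-50.6) = 504.4
(Excluded from the current account — financial account: new loans extended by domestic banks to foreign borrowers 598.7, sale of domestic government bonds to non-residents 563.5, acquisition of a foreign subsidiary by a resident firm (outward FDI) 547.4, borrowing by resident firms from foreign banks 456.4.)

504.4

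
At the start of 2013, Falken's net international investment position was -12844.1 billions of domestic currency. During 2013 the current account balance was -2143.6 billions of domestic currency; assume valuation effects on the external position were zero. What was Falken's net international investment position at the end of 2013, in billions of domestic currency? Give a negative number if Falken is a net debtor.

With no valuation effects, change in NIIP = current account = -2143.6
End-of-year NIIP = -12844.1 + (-2143.6) = -14987.7

-14987.7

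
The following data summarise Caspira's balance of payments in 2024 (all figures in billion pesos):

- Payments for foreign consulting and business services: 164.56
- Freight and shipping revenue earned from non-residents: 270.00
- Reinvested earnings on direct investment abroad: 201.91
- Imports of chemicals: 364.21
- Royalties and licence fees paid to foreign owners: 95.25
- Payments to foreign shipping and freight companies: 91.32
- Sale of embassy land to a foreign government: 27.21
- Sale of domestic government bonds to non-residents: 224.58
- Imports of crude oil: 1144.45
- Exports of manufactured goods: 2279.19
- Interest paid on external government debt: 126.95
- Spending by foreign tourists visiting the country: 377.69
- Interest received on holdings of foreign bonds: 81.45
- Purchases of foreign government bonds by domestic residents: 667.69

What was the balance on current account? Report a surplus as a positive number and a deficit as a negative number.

1223.50

Goods: -364.21 + 2279.19 - 1144.45 = 770.53
Services: -95.25 - 91.32 + 377.69 + 270.00 - 164.56 = 296.56
Primary income: 201.91 - 126.95 + 81.45 = 156.41
Current account = 770.53 + 296.56 + 156.41 = 1223.50
(Excluded from the current account — capital account: sale of embassy land to a foreign government 27.21; financial account: sale of domestic government bonds to non-residents 224.58, purchases of foreign government bonds by domestic residents 667.69.)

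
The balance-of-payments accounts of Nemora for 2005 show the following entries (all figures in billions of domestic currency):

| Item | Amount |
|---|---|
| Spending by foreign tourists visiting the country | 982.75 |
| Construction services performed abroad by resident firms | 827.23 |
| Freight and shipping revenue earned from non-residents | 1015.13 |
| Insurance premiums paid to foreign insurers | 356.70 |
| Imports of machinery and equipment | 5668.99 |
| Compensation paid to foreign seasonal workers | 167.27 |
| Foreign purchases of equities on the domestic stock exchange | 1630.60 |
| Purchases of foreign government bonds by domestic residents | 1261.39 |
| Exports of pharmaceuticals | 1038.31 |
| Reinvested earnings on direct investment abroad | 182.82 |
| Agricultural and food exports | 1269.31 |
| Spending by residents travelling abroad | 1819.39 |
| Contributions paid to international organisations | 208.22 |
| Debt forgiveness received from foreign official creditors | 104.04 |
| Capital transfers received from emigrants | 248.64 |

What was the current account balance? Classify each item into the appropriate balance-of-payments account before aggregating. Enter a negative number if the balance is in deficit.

Goods: -5668.99 + 1038.31 + 1269.31 = -3361.37
Services: 1015.13 - 356.70 - 1819.39 + 982.75 + 827.23 = 649.02
Primary income: 182.82 - 167.27 = 15.55
Secondary income: -208.22
Current account = (-3361.37) + 649.02 + 15.55 + (-208.22) = -2905.02
(Excluded from the current account — financial account: foreign purchases of equities on the domestic stock exchange 1630.60, purchases of foreign government bonds by domestic residents 1261.39; capital account: debt forgiveness received from foreign official creditors 104.04, capital transfers received from emigrants 248.64.)

-2905.02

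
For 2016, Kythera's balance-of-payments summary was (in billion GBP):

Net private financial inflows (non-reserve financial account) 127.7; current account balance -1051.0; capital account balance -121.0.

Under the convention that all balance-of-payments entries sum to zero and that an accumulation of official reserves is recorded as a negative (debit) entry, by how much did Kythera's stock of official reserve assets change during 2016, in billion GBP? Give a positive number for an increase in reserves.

Official reserve transactions balance = -((-1051.0) + (-121.0) + 127.7) = 1044.3
An accumulation of reserves is recorded as a debit (negative entry), so the change in the stock of reserves is the negative of that balance.
Change in official reserves = -(1044.3) = -1044.3

-1044.3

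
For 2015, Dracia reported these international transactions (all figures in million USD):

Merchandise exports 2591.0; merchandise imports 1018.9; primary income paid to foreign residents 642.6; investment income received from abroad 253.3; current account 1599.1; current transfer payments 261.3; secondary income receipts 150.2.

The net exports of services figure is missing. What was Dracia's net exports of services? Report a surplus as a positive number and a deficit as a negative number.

527.4

Current account = goods balance + services balance + net primary income + net secondary income
Sum of the known components = 1071.7
Net exports of services = CA - (known components) = 1599.1 - 1071.7 = 527.4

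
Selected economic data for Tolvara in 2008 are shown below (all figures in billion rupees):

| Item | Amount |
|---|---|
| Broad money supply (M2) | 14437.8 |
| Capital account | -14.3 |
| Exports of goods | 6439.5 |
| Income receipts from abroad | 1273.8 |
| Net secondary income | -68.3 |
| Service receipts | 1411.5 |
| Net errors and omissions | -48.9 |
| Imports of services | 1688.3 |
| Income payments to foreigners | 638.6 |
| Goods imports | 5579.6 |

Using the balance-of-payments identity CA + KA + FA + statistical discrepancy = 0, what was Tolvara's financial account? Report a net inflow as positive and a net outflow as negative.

Goods balance = 6439.5 - 5579.6 = 859.9
Services balance = 1411.5 - 1688.3 = -276.8
Trade balance (goods + services) = 859.9 + (-276.8) = 583.1
Net primary income = 1273.8 - 638.6 = 635.2
Net secondary income = -68.3
Current account = 583.1 + 635.2 + (-68.3) = 1150.0
Financial account = -(1150.0 + (-14.3) + (-48.9)) = -1086.8

-1086.8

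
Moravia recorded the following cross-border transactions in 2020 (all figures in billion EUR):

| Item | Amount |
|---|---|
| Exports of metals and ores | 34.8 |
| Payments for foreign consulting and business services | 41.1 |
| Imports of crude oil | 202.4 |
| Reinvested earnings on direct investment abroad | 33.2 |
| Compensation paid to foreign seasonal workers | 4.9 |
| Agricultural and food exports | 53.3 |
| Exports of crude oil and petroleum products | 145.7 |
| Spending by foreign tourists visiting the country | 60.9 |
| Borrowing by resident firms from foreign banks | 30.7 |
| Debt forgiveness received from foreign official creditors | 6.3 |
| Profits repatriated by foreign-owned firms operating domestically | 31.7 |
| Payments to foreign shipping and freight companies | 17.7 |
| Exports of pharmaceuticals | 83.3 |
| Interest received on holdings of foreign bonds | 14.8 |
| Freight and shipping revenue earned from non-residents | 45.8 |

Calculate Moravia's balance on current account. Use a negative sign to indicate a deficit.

174.0

Goods: 53.3 + 145.7 + 83.3 + 34.8 - 202.4 = 114.7
Services: -41.1 - 17.7 + 45.8 + 60.9 = 47.9
Primary income: -31.7 + 33.2 + 14.8 - 4.9 = 11.4
Current account = 114.7 + 47.9 + 11.4 = 174.0
(Excluded from the current account — financial account: borrowing by resident firms from foreign banks 30.7; capital account: debt forgiveness received from foreign official creditors 6.3.)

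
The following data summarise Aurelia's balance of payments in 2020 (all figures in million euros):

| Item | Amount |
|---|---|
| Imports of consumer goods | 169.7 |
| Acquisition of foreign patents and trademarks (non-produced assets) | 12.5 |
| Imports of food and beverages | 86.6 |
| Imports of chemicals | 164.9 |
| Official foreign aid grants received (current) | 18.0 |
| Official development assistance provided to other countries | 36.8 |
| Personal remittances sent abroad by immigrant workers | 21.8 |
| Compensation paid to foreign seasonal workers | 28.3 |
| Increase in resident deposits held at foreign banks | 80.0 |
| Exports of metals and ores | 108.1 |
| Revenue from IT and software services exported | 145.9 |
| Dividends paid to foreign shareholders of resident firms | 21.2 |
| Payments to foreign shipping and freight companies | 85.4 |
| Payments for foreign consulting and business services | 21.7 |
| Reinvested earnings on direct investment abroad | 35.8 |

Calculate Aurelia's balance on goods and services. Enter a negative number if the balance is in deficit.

-274.3

Goods: 108.1 - 86.6 - 169.7 - 164.9 = -313.1
Services: 145.9 - 21.7 - 85.4 = 38.8
Trade balance = -313.1 + 38.8 = -274.3
(Excluded from the trade balance — capital account: acquisition of foreign patents and trademarks (non-produced assets) 12.5; secondary income: official foreign aid grants received (current) 18.0, official development assistance provided to other countries 36.8, personal remittances sent abroad by immigrant workers 21.8; primary income: compensation paid to foreign seasonal workers 28.3, dividends paid to foreign shareholders of resident firms 21.2, reinvested earnings on direct investment abroad 35.8; financial account: increase in resident deposits held at foreign banks 80.0.)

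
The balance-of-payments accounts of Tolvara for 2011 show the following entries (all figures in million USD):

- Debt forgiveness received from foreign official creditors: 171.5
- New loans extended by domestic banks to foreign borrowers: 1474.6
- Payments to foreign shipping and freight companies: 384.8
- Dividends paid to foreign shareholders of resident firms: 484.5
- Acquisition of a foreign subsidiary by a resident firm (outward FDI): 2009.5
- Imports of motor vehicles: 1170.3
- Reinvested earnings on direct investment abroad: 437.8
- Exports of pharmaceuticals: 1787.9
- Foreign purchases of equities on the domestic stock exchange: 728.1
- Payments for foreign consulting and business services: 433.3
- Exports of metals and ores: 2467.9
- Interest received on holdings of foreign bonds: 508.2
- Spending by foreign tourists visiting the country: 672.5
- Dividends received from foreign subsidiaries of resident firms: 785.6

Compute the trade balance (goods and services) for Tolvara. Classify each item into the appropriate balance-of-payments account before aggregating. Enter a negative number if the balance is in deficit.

Goods: 2467.9 - 1170.3 + 1787.9 = 3085.5
Services: -384.8 - 433.3 + 672.5 = -145.6
Trade balance = 3085.5 + (-145.6) = 2939.9
(Excluded from the trade balance — capital account: debt forgiveness received from foreign official creditors 171.5; financial account: new loans extended by domestic banks to foreign borrowers 1474.6, acquisition of a foreign subsidiary by a resident firm (outward FDI) 2009.5, foreign purchases of equities on the domestic stock exchange 728.1; primary income: dividends paid to foreign shareholders of resident firms 484.5, reinvested earnings on direct investment abroad 437.8, interest received on holdings of foreign bonds 508.2, dividends received from foreign subsidiaries of resident firms 785.6.)

2939.9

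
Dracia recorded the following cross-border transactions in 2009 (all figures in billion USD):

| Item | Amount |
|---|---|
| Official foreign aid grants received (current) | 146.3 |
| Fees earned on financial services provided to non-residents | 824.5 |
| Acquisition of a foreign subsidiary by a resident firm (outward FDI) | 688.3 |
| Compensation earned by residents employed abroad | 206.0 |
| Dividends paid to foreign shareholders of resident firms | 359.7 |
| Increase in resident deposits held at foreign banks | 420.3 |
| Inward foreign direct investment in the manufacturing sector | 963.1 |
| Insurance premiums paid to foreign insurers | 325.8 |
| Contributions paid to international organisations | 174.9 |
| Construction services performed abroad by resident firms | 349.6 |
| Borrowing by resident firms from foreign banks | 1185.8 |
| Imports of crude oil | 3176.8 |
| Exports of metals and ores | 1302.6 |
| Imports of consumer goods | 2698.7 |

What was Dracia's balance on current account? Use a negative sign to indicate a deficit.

-3906.9

Goods: -3176.8 - 2698.7 + 1302.6 = -4572.9
Services: 824.5 + 349.6 - 325.8 = 848.3
Primary income: -359.7 + 206.0 = -153.7
Secondary income: -174.9 + 146.3 = -28.6
Current account = (-4572.9) + 848.3 + (-153.7) + (-28.6) = -3906.9
(Excluded from the current account — financial account: acquisition of a foreign subsidiary by a resident firm (outward FDI) 688.3, increase in resident deposits held at foreign banks 420.3, inward foreign direct investment in the manufacturing sector 963.1, borrowing by resident firms from foreign banks 1185.8.)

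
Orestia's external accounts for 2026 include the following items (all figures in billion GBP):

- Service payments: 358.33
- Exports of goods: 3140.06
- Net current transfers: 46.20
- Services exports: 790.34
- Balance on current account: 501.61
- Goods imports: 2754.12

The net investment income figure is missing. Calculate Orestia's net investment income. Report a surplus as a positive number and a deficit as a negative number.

-362.54

Current account = goods balance + services balance + net primary income + net secondary income
Sum of the known components = 864.15
Net investment income = CA - (known components) = 501.61 - 864.15 = -362.54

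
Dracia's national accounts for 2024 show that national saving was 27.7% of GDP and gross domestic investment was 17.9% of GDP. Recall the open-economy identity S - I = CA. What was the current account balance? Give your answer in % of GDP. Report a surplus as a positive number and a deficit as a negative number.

CA = S - I = 27.7 - 17.9 = 9.8

9.8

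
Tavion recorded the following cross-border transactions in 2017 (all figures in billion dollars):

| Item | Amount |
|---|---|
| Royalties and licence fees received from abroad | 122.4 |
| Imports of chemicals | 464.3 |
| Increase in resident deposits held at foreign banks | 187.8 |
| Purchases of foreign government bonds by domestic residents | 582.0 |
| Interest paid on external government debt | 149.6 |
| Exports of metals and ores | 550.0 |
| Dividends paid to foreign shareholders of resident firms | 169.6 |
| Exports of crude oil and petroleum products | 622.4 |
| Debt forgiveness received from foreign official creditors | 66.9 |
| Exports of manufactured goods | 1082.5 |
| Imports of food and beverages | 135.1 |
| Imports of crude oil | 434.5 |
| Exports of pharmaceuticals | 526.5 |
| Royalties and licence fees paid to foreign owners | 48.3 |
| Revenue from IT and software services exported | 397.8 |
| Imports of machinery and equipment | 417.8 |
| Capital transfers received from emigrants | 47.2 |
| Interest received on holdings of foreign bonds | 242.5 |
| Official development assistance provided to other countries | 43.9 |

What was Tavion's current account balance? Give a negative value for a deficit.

1681.0

Goods: -135.1 + 526.5 - 417.8 - 434.5 - 464.3 + 622.4 + 1082.5 + 550.0 = 1329.7
Services: -48.3 + 122.4 + 397.8 = 471.9
Primary income: -149.6 + 242.5 - 169.6 = -76.7
Secondary income: -43.9
Current account = 1329.7 + 471.9 + (-76.7) + (-43.9) = 1681.0
(Excluded from the current account — financial account: increase in resident deposits held at foreign banks 187.8, purchases of foreign government bonds by domestic residents 582.0; capital account: debt forgiveness received from foreign official creditors 66.9, capital transfers received from emigrants 47.2.)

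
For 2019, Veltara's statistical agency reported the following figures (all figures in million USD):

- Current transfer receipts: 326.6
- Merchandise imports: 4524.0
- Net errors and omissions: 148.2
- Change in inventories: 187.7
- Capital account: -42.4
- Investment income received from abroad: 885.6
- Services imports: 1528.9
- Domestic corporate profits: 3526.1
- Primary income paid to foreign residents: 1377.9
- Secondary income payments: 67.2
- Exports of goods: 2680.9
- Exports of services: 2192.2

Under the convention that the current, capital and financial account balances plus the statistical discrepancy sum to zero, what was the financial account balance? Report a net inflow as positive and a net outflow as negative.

Goods balance = 2680.9 - 4524.0 = -1843.1
Services balance = 2192.2 - 1528.9 = 663.3
Trade balance (goods + services) = -1843.1 + 663.3 = -1179.8
Net primary income = 885.6 - 1377.9 = -492.3
Net secondary income = 326.6 - 67.2 = 259.4
Current account = -1179.8 + (-492.3) + 259.4 = -1412.7
Financial account = -(-1412.7 + (-42.4) + 148.2) = 1306.9

1306.9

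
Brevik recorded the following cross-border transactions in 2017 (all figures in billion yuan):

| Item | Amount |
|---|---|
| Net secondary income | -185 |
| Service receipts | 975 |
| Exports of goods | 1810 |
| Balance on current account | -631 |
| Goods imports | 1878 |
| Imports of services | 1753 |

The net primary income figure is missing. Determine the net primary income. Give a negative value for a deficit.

400

Current account = goods balance + services balance + net primary income + net secondary income
Sum of the known components = -1031
Net primary income = CA - (known components) = -631 - (-1031) = 400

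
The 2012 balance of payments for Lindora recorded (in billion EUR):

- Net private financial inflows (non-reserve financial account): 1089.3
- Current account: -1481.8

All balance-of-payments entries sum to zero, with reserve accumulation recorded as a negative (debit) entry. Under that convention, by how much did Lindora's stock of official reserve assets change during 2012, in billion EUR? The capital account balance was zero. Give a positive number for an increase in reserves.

Official reserve transactions balance = -((-1481.8) + 1089.3) = 392.5
An accumulation of reserves is recorded as a debit (negative entry), so the change in the stock of reserves is the negative of that balance.
Change in official reserves = -(392.5) = -392.5

-392.5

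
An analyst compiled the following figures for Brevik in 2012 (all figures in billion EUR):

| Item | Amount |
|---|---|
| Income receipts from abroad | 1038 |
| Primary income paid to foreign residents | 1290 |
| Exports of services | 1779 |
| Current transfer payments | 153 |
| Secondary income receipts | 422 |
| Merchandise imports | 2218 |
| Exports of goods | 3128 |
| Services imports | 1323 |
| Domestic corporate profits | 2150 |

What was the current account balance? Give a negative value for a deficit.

1383

Goods balance = 3128 - 2218 = 910
Services balance = 1779 - 1323 = 456
Trade balance (goods + services) = 910 + 456 = 1366
Net primary income = 1038 - 1290 = -252
Net secondary income = 422 - 153 = 269
Current account = 1366 + (-252) + 269 = 1383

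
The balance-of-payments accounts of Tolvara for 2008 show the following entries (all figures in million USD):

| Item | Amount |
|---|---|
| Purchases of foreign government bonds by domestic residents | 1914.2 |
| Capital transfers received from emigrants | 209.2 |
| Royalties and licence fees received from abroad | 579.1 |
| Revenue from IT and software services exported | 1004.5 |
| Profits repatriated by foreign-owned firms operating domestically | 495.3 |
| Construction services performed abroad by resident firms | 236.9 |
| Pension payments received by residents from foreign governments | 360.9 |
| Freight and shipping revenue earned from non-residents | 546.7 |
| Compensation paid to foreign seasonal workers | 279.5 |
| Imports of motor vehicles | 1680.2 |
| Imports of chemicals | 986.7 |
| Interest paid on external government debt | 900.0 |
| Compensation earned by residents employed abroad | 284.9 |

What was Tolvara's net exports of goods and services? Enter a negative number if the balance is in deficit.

-299.7

Goods: -1680.2 - 986.7 = -2666.9
Services: 1004.5 + 546.7 + 579.1 + 236.9 = 2367.2
Trade balance = -2666.9 + 2367.2 = -299.7
(Excluded from the trade balance — financial account: purchases of foreign government bonds by domestic residents 1914.2; capital account: capital transfers received from emigrants 209.2; primary income: profits repatriated by foreign-owned firms operating domestically 495.3, compensation paid to foreign seasonal workers 279.5, interest paid on external government debt 900.0, compensation earned by residents employed abroad 284.9; secondary income: pension payments received by residents from foreign governments 360.9.)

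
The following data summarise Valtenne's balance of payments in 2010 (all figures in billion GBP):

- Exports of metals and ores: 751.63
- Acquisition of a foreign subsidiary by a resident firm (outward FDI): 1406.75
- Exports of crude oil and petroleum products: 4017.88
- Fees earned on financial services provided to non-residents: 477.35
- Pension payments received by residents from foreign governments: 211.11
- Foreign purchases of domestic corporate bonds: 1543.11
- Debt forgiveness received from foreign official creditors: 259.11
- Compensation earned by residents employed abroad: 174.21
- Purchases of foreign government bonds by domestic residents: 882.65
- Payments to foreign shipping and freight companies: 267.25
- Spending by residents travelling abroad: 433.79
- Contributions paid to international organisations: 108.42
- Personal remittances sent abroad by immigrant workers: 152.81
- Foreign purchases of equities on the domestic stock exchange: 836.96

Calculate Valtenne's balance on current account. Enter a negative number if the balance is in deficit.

Goods: 751.63 + 4017.88 = 4769.51
Services: -433.79 + 477.35 - 267.25 = -223.69
Primary income: 174.21
Secondary income: 211.11 - 152.81 - 108.42 = -50.12
Current account = 4769.51 + (-223.69) + 174.21 + (-50.12) = 4669.91
(Excluded from the current account — financial account: acquisition of a foreign subsidiary by a resident firm (outward FDI) 1406.75, foreign purchases of domestic corporate bonds 1543.11, purchases of foreign government bonds by domestic residents 882.65, foreign purchases of equities on the domestic stock exchange 836.96; capital account: debt forgiveness received from foreign official creditors 259.11.)

4669.91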